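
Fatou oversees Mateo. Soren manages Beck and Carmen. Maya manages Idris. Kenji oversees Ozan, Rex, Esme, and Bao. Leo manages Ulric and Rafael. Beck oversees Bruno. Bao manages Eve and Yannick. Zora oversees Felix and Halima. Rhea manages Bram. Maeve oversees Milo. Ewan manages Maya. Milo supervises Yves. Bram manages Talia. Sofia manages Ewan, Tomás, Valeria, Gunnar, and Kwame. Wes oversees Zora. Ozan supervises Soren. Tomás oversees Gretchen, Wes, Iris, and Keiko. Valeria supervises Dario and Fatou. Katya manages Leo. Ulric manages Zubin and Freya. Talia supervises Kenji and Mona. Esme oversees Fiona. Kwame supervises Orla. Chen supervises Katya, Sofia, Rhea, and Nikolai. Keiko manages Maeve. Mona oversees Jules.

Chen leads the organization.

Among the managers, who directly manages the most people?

Sofia

Direct-report counts: Chen has 4; Rhea has 1; Bram has 1; Talia has 2; Mona has 1; Kenji has 4; Bao has 2; Esme has 1; Ozan has 1; Soren has 2; Beck has 1; Sofia has 5; Kwame has 1; Valeria has 2; Fatou has 1; Tomás has 4; Wes has 1; Zora has 2; Keiko has 1; Maeve has 1; Milo has 1; Ewan has 1; Maya has 1; Katya has 1; Leo has 2; Ulric has 2. The largest is 5, held by Sofia.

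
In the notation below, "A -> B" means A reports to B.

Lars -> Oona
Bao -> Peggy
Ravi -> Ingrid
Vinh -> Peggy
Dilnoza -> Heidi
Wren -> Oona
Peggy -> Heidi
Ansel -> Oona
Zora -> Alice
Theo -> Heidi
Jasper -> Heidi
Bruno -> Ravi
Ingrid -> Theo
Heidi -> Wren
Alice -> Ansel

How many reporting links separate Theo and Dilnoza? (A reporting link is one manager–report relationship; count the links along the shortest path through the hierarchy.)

2

Theo is 1 level below Heidi, and Dilnoza is 1 level below Heidi (their lowest common manager). The shortest path runs up from Theo to Heidi and back down to Dilnoza: 1 + 1 = 2 links.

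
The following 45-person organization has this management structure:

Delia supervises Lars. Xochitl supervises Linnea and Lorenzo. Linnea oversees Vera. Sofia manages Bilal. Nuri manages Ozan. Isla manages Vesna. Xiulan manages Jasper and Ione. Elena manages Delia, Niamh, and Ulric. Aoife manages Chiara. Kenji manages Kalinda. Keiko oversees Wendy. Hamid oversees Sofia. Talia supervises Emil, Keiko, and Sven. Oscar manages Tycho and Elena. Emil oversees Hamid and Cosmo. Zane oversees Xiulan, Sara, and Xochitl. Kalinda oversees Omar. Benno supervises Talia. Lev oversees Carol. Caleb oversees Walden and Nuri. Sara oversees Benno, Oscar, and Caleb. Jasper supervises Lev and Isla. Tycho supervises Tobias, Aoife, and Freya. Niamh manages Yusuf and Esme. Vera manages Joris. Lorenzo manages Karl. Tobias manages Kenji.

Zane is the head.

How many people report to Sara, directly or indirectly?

30

Sara directly manages Benno, Oscar, Caleb. Under Benno: Talia, Keiko, Wendy, Sven, Emil, Cosmo, Hamid, Sofia, Bilal (9). Under Oscar: Elena, Delia, Lars, Niamh, Esme, Yusuf, Ulric, Tycho, Freya, Aoife, Chiara, Tobias, Kenji, Kalinda, Omar (15). Under Caleb: Walden, Nuri, Ozan (3). So Sara's organization is 3 direct reports plus everyone under them: 10 + 16 + 4 = 30.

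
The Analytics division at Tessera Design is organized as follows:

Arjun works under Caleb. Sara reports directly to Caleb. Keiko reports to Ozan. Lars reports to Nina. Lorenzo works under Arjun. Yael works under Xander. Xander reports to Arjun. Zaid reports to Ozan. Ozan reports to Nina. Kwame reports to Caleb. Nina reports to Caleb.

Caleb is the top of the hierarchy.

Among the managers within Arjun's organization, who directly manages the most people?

Arjun

Direct-report counts within Arjun's organization: Arjun has 2; Xander has 1. The largest is 2, held by Arjun.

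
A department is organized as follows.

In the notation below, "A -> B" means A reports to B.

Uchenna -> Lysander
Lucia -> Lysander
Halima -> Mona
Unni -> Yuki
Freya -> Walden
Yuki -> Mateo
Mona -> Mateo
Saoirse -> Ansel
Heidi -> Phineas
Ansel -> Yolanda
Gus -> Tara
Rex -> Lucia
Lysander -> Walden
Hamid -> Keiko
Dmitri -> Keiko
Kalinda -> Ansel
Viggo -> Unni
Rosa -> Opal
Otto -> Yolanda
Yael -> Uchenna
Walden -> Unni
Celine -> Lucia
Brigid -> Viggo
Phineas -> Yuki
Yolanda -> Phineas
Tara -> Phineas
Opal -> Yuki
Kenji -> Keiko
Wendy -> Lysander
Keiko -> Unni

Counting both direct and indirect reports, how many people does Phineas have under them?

Phineas directly manages Tara, Yolanda, Heidi. Under Tara: Gus (1). Under Yolanda: Ansel, Saoirse, Kalinda, Otto (4). Heidi has no reports. So Phineas's organization is 3 direct reports plus everyone under them: 2 + 5 + 1 = 8.

8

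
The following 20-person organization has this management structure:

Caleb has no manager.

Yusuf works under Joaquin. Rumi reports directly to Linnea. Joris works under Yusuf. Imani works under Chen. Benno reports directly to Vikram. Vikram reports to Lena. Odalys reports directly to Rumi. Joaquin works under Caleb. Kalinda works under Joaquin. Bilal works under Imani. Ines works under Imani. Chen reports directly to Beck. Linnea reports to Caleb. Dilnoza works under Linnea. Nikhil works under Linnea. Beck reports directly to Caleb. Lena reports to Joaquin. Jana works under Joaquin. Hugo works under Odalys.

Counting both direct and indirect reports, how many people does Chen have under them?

Chen directly manages Imani. Under Imani: Ines, Bilal (2). That's 3 in total.

3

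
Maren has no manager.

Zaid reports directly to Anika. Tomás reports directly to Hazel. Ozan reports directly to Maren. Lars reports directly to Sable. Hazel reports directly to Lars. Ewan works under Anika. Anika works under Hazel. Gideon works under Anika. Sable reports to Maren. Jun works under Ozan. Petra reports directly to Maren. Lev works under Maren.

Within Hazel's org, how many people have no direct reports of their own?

The people in Hazel's organization with no one reporting to them are Ewan, Zaid, Gideon, Tomás. That is 4.

4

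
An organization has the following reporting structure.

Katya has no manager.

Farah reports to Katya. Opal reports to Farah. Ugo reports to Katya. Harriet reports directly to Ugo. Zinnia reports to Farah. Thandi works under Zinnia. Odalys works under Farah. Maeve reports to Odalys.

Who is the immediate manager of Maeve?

Maeve reports directly to Odalys.

Odalys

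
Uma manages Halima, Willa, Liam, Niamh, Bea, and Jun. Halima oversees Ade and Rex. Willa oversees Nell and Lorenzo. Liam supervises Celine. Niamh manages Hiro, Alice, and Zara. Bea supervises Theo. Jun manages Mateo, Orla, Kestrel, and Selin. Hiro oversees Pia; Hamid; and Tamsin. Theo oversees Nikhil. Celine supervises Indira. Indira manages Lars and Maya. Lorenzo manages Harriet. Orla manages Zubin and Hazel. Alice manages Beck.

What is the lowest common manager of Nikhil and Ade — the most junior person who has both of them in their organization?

Uma

Nikhil's chain of managers is Theo, Bea, Uma. Ade's chain of managers is Halima, Uma. The first manager that appears in both chains is Uma.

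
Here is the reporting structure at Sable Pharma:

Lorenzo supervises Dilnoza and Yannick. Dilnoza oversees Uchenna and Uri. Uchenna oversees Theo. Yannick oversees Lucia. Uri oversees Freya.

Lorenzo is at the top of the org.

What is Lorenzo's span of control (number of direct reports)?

2

Lorenzo directly manages Dilnoza, Yannick. That is 2 direct reports.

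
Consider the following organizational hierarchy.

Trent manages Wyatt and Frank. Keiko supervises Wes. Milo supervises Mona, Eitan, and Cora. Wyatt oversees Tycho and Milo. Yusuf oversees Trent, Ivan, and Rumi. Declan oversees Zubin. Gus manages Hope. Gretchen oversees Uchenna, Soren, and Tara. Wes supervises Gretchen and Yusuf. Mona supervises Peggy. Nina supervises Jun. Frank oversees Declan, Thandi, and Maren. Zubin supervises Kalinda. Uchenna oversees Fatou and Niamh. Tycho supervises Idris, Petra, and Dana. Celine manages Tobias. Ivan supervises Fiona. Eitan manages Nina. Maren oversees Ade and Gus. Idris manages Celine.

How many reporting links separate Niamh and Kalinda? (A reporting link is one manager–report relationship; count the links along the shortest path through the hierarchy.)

Niamh is 3 levels below Wes, and Kalinda is 6 levels below Wes (their lowest common manager). The shortest path runs up from Niamh to Wes and back down to Kalinda: 3 + 6 = 9 links.

9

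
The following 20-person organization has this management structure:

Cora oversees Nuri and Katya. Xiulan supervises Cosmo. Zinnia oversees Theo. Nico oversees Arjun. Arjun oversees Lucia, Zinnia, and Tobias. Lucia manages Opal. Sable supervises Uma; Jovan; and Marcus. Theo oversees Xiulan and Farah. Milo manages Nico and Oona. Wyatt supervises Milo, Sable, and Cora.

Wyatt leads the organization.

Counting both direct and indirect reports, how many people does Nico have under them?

Nico directly manages Arjun. Under Arjun: Tobias, Zinnia, Theo, Xiulan, Cosmo, Farah, Lucia, Opal (8). That's 9 in total.

9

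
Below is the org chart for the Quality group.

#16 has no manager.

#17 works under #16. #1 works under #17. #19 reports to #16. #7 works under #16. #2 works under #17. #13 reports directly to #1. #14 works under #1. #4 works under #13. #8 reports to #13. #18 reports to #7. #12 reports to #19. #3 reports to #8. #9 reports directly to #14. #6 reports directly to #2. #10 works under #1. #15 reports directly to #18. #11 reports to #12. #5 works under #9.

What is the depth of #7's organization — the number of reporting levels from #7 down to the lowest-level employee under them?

2

The longest chain under #7 runs #7 → #18 → #15, which is 2 levels below #7.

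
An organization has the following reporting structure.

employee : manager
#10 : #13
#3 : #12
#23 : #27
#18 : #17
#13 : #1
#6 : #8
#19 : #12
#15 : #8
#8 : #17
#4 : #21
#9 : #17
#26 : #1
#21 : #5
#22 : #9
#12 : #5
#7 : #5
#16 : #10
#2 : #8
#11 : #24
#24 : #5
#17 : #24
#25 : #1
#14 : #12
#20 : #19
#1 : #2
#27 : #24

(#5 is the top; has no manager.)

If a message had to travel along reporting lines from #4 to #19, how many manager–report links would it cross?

4

#4 is 2 levels below #5, and #19 is 2 levels below #5 (their lowest common manager). The shortest path runs up from #4 to #5 and back down to #19: 2 + 2 = 4 links.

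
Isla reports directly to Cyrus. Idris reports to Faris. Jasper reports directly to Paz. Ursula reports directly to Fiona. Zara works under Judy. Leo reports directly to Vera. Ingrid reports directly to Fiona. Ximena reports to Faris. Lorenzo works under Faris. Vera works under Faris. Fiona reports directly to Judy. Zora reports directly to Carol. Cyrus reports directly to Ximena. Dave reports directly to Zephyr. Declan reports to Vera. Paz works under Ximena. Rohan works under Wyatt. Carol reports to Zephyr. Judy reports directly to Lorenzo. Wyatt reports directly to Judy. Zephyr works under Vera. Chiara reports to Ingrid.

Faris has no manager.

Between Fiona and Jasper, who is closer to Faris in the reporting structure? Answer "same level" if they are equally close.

same level

Both Fiona and Jasper are 3 levels below Faris.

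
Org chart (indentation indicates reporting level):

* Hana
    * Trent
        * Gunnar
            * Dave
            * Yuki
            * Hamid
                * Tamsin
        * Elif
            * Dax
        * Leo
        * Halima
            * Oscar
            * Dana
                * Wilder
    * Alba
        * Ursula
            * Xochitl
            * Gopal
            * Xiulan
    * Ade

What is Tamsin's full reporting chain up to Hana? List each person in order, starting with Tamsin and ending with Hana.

Tamsin -> Hamid -> Gunnar -> Trent -> Hana

Tamsin reports to Hamid. Hamid reports to Gunnar. Gunnar reports to Trent. Trent reports to Hana. Hana is at the top.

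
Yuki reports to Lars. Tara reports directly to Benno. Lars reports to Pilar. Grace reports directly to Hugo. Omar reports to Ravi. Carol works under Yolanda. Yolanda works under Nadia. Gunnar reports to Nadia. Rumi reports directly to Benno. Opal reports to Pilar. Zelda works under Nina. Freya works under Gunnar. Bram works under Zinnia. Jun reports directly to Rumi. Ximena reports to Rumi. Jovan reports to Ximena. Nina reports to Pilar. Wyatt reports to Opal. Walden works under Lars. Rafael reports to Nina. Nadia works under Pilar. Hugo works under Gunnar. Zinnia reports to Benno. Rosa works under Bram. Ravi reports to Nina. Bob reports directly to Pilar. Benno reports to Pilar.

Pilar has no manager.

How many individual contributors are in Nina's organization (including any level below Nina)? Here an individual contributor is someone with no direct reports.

The people in Nina's organization with no one reporting to them are Rafael, Zelda, Omar. That is 3.

3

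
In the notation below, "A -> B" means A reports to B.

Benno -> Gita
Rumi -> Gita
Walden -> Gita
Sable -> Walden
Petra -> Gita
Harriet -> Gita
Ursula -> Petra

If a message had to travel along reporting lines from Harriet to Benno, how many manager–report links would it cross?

2

Harriet is 1 level below Gita, and Benno is 1 level below Gita (their lowest common manager). The shortest path runs up from Harriet to Gita and back down to Benno: 1 + 1 = 2 links.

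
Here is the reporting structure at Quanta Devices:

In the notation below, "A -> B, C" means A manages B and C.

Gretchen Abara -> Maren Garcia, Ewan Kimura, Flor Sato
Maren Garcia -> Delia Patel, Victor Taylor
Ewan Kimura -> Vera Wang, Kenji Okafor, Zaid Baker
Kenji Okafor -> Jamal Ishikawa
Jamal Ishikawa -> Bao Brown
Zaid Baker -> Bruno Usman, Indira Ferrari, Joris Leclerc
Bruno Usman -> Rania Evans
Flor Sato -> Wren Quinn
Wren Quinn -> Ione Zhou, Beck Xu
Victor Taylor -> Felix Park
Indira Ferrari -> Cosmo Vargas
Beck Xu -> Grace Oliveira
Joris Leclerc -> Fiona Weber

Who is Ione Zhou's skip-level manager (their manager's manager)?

Ione Zhou reports to Wren Quinn, and Wren Quinn reports to Flor Sato. So Ione Zhou's skip-level manager is Flor Sato.

Flor Sato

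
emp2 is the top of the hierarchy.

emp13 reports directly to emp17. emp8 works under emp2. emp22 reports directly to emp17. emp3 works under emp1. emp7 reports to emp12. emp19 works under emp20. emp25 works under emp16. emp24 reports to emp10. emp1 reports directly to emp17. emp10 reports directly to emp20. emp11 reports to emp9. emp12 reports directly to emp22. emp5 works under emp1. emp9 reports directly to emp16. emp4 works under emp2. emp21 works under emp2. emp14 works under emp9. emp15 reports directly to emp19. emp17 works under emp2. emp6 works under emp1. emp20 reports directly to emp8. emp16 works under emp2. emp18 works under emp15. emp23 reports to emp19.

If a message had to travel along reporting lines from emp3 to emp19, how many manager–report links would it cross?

emp3 is 3 levels below emp2, and emp19 is 3 levels below emp2 (their lowest common manager). The shortest path runs up from emp3 to emp2 and back down to emp19: 3 + 3 = 6 links.

6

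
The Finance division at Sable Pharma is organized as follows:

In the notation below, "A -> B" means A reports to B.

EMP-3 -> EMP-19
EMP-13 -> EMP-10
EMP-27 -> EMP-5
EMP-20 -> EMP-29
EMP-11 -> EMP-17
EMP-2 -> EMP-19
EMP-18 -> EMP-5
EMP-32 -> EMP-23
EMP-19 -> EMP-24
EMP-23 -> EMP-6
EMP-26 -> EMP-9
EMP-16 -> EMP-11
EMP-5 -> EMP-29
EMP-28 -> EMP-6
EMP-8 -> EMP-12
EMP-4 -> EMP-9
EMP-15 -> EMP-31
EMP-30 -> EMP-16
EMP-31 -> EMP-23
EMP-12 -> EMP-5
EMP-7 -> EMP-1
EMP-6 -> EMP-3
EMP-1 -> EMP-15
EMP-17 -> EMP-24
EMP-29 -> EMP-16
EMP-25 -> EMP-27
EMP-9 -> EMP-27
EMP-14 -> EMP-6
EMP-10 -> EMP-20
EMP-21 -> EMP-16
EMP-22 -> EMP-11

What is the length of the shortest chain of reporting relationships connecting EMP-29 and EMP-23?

8

EMP-29 is 4 levels below EMP-24, and EMP-23 is 4 levels below EMP-24 (their lowest common manager). The shortest path runs up from EMP-29 to EMP-24 and back down to EMP-23: 4 + 4 = 8 links.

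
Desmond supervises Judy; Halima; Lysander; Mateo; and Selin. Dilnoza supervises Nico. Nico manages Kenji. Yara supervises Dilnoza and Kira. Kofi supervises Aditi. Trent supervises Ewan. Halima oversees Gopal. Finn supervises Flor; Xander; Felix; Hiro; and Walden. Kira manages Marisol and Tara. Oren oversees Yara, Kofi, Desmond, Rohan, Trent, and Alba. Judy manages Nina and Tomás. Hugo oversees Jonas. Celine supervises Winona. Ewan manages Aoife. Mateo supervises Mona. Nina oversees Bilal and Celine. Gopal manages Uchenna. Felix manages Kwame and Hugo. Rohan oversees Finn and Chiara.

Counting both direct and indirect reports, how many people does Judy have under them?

5

Judy directly manages Nina, Tomás. Under Nina: Celine, Winona, Bilal (3). Tomás has no reports. So Judy's organization is 2 direct reports plus everyone under them: 4 + 1 = 5.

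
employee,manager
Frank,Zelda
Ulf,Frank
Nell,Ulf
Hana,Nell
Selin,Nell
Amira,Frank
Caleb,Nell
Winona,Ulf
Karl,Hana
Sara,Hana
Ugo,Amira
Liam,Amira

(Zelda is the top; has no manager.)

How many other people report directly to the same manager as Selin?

2

Selin reports to Nell. Nell's other direct reports are Hana, Caleb — 2 peers.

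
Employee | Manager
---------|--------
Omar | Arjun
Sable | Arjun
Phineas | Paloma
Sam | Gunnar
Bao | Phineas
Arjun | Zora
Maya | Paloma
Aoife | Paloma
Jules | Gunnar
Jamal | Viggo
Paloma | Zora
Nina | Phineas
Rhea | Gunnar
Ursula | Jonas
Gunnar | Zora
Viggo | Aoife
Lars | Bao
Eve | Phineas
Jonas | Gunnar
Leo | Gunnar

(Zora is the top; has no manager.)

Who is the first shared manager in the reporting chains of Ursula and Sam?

Ursula's chain of managers is Jonas, Gunnar, Zora. Sam's chain of managers is Gunnar, Zora. The first manager that appears in both chains is Gunnar.

Gunnar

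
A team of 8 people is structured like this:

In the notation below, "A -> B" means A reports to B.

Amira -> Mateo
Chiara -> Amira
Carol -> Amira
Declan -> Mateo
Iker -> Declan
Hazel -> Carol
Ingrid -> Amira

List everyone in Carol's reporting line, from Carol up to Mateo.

Carol reports to Amira. Amira reports to Mateo. Mateo is at the top.

Carol -> Amira -> Mateo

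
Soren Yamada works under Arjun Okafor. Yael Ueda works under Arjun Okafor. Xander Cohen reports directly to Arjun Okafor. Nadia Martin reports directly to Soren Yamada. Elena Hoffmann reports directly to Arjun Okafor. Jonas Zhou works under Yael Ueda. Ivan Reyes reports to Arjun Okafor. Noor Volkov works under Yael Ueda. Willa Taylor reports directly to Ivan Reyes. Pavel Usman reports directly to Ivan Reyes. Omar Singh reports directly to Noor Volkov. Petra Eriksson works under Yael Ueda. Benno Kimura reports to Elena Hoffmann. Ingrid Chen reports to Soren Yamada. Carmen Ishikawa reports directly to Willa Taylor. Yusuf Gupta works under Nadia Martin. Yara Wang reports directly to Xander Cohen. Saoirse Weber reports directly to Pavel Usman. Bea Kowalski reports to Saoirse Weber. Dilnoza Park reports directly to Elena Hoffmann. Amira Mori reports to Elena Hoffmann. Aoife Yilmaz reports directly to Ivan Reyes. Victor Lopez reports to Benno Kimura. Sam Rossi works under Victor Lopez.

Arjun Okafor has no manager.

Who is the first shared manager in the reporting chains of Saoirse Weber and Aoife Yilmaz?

Saoirse Weber's chain of managers is Pavel Usman, Ivan Reyes, Arjun Okafor. Aoife Yilmaz's chain of managers is Ivan Reyes, Arjun Okafor. The first manager that appears in both chains is Ivan Reyes.

Ivan Reyes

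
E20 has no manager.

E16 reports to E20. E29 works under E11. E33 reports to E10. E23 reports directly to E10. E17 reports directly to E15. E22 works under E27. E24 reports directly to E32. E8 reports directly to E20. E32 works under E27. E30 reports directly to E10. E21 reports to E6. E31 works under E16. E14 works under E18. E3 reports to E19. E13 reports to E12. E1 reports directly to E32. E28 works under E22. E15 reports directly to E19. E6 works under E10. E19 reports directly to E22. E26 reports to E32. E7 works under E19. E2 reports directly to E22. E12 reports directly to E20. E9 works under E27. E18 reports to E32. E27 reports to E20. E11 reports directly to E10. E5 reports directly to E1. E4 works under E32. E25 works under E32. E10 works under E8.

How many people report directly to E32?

E32 directly manages E26, E4, E24, E25, E18, E1. That is 6 direct reports.

6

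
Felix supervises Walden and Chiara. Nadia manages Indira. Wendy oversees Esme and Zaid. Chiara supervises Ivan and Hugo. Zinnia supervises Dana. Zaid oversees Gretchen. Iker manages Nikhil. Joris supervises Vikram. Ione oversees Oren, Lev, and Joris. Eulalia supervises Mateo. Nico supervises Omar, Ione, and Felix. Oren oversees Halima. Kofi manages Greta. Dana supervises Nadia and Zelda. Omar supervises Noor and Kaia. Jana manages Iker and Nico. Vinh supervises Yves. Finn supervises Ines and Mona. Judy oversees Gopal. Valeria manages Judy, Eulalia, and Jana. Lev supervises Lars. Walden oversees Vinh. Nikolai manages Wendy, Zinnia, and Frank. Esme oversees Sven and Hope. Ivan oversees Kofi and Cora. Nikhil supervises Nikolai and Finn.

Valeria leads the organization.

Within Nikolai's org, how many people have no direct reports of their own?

6

The people in Nikolai's organization with no one reporting to them are Frank, Zelda, Indira, Gretchen, Hope, Sven. That is 6.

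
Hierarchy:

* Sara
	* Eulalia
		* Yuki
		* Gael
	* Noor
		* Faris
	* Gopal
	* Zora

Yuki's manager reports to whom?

Yuki reports to Eulalia, and Eulalia reports to Sara. So Yuki's skip-level manager is Sara.

Sara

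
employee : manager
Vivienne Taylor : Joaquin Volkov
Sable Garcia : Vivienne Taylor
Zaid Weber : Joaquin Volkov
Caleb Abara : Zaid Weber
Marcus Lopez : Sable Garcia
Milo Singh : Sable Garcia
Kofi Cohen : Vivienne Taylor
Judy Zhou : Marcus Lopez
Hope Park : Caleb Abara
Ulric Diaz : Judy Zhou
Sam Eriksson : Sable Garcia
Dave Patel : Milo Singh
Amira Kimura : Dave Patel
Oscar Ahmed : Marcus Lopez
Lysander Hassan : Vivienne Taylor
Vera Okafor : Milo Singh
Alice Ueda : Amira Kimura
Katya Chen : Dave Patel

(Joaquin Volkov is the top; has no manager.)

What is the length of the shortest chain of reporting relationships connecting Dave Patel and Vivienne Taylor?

3

Dave Patel is in Vivienne Taylor's organization: the chain from Dave Patel up to Vivienne Taylor is Dave Patel → Milo Singh → Sable Garcia → Vivienne Taylor, which is 3 links.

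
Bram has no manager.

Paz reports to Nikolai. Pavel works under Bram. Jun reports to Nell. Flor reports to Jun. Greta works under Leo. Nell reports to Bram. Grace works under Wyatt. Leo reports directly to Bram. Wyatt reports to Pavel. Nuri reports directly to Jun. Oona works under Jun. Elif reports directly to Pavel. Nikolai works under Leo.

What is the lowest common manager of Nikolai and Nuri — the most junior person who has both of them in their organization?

Nikolai's chain of managers is Leo, Bram. Nuri's chain of managers is Jun, Nell, Bram. The first manager that appears in both chains is Bram.

Bram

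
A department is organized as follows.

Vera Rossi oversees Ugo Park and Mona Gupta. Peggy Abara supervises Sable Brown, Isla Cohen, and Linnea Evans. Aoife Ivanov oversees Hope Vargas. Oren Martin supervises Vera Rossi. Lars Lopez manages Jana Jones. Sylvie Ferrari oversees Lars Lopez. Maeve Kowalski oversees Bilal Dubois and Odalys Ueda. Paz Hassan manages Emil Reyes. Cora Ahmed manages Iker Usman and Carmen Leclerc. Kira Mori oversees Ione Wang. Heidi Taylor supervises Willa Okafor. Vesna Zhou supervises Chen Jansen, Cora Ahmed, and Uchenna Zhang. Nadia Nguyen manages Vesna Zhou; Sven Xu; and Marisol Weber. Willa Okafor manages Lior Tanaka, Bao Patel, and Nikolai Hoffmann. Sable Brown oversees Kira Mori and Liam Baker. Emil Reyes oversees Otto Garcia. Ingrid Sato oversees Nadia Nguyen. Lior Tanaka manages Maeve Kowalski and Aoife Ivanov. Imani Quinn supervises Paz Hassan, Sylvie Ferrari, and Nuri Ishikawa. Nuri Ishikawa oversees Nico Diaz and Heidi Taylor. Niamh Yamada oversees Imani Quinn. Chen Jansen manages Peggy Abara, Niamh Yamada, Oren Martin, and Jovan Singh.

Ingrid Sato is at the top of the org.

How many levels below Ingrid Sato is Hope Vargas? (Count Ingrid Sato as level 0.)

Chain from Hope Vargas up to Ingrid Sato: Hope Vargas → Aoife Ivanov → Lior Tanaka → Willa Okafor → Heidi Taylor → Nuri Ishikawa → Imani Quinn → Niamh Yamada → Chen Jansen → Vesna Zhou → Nadia Nguyen → Ingrid Sato. That is 11 steps up, so Hope Vargas is 11 levels below Ingrid Sato.

11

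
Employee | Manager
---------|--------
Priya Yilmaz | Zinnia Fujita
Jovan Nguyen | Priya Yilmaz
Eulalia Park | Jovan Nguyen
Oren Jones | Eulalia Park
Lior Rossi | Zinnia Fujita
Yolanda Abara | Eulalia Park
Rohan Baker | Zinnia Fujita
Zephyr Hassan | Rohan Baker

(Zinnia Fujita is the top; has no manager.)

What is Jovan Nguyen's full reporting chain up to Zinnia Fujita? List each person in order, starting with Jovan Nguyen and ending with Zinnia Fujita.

Jovan Nguyen -> Priya Yilmaz -> Zinnia Fujita

Jovan Nguyen reports to Priya Yilmaz. Priya Yilmaz reports to Zinnia Fujita. Zinnia Fujita is at the top.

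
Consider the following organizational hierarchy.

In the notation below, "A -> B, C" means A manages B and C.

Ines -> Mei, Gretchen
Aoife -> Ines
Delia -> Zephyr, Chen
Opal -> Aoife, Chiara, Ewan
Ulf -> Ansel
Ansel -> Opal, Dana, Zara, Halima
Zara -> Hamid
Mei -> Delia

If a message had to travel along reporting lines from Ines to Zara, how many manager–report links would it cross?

Ines is 3 levels below Ansel, and Zara is 1 level below Ansel (their lowest common manager). The shortest path runs up from Ines to Ansel and back down to Zara: 3 + 1 = 4 links.

4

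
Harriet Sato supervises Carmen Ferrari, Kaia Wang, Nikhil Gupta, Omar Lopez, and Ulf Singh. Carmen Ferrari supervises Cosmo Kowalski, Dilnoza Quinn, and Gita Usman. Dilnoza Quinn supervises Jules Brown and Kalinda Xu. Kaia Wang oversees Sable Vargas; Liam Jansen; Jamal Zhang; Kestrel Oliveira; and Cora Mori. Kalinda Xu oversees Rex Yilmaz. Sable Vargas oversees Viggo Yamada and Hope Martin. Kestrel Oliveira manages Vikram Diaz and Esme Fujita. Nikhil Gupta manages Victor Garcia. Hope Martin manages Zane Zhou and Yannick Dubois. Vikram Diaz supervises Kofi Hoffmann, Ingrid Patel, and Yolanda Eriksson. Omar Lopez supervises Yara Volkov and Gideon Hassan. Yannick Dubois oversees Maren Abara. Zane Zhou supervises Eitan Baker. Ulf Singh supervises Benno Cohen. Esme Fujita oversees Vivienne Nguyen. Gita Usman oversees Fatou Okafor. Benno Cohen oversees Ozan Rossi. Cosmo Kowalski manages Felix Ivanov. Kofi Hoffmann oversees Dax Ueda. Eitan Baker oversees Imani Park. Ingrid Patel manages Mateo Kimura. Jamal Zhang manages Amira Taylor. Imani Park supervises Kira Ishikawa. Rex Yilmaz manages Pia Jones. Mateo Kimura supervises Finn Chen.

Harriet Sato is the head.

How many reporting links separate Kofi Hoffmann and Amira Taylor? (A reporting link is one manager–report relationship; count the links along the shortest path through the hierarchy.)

5

Kofi Hoffmann is 3 levels below Kaia Wang, and Amira Taylor is 2 levels below Kaia Wang (their lowest common manager). The shortest path runs up from Kofi Hoffmann to Kaia Wang and back down to Amira Taylor: 3 + 2 = 5 links.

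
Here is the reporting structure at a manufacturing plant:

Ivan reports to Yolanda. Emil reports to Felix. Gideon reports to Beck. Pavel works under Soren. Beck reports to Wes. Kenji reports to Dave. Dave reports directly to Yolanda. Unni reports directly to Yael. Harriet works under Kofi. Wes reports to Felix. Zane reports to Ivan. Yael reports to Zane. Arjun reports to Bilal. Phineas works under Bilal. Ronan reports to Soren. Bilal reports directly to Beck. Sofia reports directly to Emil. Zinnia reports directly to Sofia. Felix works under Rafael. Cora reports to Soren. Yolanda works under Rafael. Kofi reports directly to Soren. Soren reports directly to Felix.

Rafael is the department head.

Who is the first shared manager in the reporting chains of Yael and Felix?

Rafael

Yael's chain of managers is Zane, Ivan, Yolanda, Rafael. Felix's chain of managers is Rafael. The first manager that appears in both chains is Rafael.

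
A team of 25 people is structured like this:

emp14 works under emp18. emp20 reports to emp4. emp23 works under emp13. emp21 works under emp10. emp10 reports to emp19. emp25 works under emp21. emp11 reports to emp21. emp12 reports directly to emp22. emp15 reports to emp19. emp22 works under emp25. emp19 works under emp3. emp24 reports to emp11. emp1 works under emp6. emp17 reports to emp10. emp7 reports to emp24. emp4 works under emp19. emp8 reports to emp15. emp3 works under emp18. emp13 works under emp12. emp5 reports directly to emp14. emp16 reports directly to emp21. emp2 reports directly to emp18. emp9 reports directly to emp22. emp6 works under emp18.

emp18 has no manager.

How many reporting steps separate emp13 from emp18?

8

Chain from emp13 up to emp18: emp13 → emp12 → emp22 → emp25 → emp21 → emp10 → emp19 → emp3 → emp18. That is 8 steps up, so emp13 is 8 levels below emp18.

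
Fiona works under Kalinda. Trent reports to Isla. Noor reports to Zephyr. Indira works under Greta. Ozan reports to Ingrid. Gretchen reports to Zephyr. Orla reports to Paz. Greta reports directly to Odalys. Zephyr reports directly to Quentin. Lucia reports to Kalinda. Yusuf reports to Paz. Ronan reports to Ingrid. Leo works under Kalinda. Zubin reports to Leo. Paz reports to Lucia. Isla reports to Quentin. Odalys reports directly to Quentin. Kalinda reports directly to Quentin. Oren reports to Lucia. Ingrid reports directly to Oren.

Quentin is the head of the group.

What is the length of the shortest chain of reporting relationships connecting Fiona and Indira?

5

Fiona is 2 levels below Quentin, and Indira is 3 levels below Quentin (their lowest common manager). The shortest path runs up from Fiona to Quentin and back down to Indira: 2 + 3 = 5 links.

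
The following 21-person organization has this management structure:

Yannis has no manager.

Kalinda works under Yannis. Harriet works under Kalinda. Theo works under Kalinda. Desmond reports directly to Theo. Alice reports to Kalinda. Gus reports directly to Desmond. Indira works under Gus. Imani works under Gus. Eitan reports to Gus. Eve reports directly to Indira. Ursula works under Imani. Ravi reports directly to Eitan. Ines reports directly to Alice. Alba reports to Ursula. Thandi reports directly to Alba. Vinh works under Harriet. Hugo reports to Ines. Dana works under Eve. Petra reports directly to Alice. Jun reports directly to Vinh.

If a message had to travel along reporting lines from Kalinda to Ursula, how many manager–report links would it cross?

5

Ursula is in Kalinda's organization: the chain from Ursula up to Kalinda is Ursula → Imani → Gus → Desmond → Theo → Kalinda, which is 5 links.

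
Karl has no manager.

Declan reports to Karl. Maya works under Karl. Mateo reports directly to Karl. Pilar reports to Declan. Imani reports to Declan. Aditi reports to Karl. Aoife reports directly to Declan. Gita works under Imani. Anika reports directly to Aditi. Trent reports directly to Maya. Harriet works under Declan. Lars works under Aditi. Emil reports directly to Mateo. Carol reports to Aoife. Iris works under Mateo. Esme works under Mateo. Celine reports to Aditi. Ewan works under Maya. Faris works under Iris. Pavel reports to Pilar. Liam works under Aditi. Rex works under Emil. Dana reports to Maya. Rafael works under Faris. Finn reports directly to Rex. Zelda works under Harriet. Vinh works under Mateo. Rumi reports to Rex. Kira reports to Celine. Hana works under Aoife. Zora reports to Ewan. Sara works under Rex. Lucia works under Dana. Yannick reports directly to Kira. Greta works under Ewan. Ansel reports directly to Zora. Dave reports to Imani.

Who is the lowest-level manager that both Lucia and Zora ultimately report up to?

Maya

Lucia's chain of managers is Dana, Maya, Karl. Zora's chain of managers is Ewan, Maya, Karl. The first manager that appears in both chains is Maya.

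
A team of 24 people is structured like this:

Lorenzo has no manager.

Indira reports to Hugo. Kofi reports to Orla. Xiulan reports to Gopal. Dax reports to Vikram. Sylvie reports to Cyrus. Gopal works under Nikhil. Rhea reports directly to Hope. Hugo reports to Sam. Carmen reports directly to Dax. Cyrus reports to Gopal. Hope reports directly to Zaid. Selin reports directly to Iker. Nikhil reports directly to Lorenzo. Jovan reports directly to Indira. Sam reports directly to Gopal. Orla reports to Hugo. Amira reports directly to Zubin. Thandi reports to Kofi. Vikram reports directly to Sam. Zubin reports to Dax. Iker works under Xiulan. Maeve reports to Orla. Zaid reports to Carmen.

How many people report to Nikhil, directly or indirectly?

22

Nikhil directly manages Gopal. Under Gopal: Cyrus, Sylvie, Xiulan, Iker, Selin, Sam, Vikram, Dax, Carmen, Zaid, Hope, Rhea, Zubin, Amira, Hugo, Orla, Maeve, Kofi, Thandi, Indira, Jovan (21). That's 22 in total.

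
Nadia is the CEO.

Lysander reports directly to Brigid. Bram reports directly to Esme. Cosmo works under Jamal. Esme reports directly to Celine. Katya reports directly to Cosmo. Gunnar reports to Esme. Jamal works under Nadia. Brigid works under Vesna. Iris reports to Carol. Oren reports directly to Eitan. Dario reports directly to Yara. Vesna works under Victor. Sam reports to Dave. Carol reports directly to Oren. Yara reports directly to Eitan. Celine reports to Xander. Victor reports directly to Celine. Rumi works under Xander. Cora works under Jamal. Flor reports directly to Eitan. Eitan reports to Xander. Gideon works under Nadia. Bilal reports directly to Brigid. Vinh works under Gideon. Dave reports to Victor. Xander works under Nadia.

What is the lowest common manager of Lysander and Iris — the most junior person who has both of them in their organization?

Lysander's chain of managers is Brigid, Vesna, Victor, Celine, Xander, Nadia. Iris's chain of managers is Carol, Oren, Eitan, Xander, Nadia. The first manager that appears in both chains is Xander.

Xander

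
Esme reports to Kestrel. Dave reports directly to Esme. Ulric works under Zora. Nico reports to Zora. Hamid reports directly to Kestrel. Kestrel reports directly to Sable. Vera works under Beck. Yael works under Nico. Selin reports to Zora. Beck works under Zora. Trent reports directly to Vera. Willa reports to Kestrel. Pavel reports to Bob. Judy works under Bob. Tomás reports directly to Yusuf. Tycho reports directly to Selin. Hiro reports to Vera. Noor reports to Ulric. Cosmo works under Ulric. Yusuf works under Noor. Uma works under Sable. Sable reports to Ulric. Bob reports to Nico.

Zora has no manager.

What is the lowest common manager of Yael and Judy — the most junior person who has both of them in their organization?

Yael's chain of managers is Nico, Zora. Judy's chain of managers is Bob, Nico, Zora. The first manager that appears in both chains is Nico.

Nico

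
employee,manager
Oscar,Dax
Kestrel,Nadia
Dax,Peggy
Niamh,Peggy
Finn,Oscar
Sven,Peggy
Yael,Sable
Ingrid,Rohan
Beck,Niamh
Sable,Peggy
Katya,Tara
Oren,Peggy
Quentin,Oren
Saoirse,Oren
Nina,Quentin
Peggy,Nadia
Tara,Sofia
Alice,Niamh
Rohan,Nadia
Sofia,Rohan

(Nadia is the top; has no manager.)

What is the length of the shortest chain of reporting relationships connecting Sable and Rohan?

3

Sable is 2 levels below Nadia, and Rohan is 1 level below Nadia (their lowest common manager). The shortest path runs up from Sable to Nadia and back down to Rohan: 2 + 1 = 3 links.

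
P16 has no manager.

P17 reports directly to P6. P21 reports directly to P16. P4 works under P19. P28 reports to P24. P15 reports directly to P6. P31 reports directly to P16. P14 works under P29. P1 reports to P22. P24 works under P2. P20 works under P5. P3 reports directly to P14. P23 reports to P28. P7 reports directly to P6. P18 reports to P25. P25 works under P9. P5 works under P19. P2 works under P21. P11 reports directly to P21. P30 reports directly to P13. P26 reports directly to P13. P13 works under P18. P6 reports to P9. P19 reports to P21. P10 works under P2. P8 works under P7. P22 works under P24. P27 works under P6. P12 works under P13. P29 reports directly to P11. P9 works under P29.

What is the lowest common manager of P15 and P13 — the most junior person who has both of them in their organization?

P9

P15's chain of managers is P6, P9, P29, P11, P21, P16. P13's chain of managers is P18, P25, P9, P29, P11, P21, P16. The first manager that appears in both chains is P9.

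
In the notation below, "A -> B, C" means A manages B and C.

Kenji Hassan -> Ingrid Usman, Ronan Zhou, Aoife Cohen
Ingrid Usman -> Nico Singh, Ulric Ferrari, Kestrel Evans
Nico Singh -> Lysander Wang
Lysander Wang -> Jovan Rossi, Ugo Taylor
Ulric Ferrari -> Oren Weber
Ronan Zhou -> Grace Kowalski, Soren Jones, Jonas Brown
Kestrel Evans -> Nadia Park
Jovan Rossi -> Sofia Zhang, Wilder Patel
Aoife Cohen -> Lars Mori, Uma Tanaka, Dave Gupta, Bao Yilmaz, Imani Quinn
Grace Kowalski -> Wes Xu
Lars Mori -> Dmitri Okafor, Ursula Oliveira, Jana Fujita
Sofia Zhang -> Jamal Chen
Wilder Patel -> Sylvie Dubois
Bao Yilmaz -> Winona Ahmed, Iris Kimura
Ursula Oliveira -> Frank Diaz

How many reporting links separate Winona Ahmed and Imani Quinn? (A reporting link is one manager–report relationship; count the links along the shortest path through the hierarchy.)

Winona Ahmed is 2 levels below Aoife Cohen, and Imani Quinn is 1 level below Aoife Cohen (their lowest common manager). The shortest path runs up from Winona Ahmed to Aoife Cohen and back down to Imani Quinn: 2 + 1 = 3 links.

3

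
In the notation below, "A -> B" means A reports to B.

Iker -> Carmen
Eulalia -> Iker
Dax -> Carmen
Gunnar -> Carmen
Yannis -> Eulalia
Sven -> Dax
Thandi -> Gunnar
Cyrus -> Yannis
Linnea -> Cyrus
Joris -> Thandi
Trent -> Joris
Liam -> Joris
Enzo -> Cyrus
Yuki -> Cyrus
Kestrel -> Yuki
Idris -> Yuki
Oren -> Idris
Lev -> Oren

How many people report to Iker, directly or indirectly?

Iker directly manages Eulalia. Under Eulalia: Yannis, Cyrus, Yuki, Idris, Oren, Lev, Kestrel, Enzo, Linnea (9). That's 10 in total.

10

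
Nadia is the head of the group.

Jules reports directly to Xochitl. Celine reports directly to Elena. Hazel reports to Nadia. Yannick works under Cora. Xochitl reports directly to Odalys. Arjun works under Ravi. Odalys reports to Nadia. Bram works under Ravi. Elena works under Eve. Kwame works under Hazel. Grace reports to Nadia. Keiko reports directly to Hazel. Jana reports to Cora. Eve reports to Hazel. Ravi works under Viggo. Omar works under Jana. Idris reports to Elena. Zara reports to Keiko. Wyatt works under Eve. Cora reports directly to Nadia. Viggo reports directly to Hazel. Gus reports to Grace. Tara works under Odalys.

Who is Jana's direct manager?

Jana reports directly to Cora.

Cora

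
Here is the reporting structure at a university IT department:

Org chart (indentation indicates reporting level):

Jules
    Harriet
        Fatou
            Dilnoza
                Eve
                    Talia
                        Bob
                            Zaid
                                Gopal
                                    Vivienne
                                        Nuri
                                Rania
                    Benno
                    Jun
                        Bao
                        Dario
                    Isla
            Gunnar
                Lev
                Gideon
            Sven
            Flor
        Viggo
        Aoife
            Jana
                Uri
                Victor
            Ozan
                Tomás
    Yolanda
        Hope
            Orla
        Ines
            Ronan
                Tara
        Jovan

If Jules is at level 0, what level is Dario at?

Chain from Dario up to Jules: Dario → Jun → Eve → Dilnoza → Fatou → Harriet → Jules. That is 6 steps up, so Dario is 6 levels below Jules.

6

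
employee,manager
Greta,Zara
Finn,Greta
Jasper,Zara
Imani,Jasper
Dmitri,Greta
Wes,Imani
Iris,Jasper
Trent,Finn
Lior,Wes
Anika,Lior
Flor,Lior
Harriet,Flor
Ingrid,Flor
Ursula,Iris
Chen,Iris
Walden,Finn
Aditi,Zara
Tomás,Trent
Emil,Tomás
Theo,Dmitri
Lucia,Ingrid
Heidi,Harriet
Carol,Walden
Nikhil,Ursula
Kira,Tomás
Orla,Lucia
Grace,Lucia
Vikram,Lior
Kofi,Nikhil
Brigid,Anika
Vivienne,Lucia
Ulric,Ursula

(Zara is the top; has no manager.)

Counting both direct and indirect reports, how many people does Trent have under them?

Trent directly manages Tomás. Under Tomás: Kira, Emil (2). That's 3 in total.

3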